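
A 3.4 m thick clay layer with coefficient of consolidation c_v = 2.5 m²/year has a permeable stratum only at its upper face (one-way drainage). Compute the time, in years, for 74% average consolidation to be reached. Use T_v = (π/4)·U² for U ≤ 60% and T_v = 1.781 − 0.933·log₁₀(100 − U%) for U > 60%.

Drainage path length: H_d = H = 3.4 m (single drainage).
U > 60%: T_v = 1.781 − 0.933·log₁₀(100 − 74) = 0.46083.
t = T_v·H_d²/c_v = 0.46083×3.4²/2.5 = 2.131 years.

t ≈ 2.13 years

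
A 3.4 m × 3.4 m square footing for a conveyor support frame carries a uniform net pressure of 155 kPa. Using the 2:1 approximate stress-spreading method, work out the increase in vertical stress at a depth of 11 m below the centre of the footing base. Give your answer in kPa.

Δσ_z ≈ 8.64 kPa

By the 2:1 method the load spreads at 1 horizontal : 2 vertical, so at depth z the loaded area has grown by z in each plan dimension:
Δσ = qBL/((B+z)(L+z)) = 155×3.4×3.4/((3.4+11)(3.4+11)) = 8.641 kPa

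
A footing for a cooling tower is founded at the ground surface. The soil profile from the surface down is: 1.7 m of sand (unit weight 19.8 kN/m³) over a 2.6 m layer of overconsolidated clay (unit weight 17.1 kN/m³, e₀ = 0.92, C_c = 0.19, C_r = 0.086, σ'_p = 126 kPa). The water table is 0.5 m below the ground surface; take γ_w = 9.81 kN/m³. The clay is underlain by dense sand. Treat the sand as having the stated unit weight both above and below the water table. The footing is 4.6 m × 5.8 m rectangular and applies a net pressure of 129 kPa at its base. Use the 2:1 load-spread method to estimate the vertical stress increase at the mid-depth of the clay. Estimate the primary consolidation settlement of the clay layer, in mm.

S_c ≈ 49.1 mm

Mid-depth of clay below the ground surface: z = 1.7 + 2.6/2 = 3 m.
Total vertical stress at mid-clay: σ_v = 19.8×1.7 + 17.1×1.3 = 55.89 kPa.
Pore pressure: u = 9.81×(3 − 0.5) = 24.525 kPa.
Initial effective stress: σ'_0 = σ_v − u = 55.89 − 24.525 = 31.365 kPa.
Stress increase at mid-clay by the 2:1 spreading method:
Δσ = qBL/((B+z)(L+z)) = 129×4.6×5.8/((4.6+3)(5.8+3)) = 51.461 kPa
Final effective stress: σ'_f = 31.365 + 51.461 = 82.826 kPa.
σ'_f = 82.826 ≤ σ'_p = 126 kPa, so the clay remains overconsolidated and only the recompression index applies:
S_c = C_r·H/(1+e₀)·log₁₀(σ'_f/σ'_0) = 0.086×2.6/1.92×log₁₀(82.826/31.365)
    = 0.11646 × 0.42172 = 0.04911 m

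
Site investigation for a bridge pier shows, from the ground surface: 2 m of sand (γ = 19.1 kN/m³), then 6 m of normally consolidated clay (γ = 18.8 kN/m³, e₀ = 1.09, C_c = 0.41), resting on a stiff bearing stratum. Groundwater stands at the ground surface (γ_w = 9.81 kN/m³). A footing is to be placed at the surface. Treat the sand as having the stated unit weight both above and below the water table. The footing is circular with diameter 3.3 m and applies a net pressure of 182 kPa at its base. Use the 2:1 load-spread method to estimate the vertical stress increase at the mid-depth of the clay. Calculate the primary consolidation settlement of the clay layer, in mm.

Mid-depth of clay below the ground surface: z = 2 + 6/2 = 5 m.
Total vertical stress at mid-clay: σ_v = 19.1×2 + 18.8×3 = 94.6 kPa.
Pore pressure: u = 9.81×(5 − 0) = 49.05 kPa.
Initial effective stress: σ'_0 = σ_v − u = 94.6 − 49.05 = 45.55 kPa.
Stress increase at mid-clay by the 2:1 spreading method:
Δσ ≈ qD²/(D+z)² = 182×3.3²/(3.3+5)² = 28.77 kPa
Final effective stress: σ'_f = σ'_0 + Δσ = 45.55 + 28.77 = 74.32 kPa.
Normally consolidated clay, so the full stress increment lies on the virgin compression line:
S_c = C_c·H/(1+e₀)·log₁₀(σ'_f/σ'_0) = 0.41×6/(1+1.09)×log₁₀(74.32/45.55)
    = 1.177 × 0.21262 = 0.2503 m

S_c ≈ 250 mm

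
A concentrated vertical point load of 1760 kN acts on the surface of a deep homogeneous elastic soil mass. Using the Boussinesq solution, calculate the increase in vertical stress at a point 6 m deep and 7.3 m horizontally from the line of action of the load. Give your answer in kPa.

Boussinesq vertical stress below a point load on an elastic half-space:
Δσ_z = 3P/(2πz²) · [1 + (r/z)²]^(−5/2)
r/z = 7.3/6 = 1.2167; [1+(r/z)²]^(−5/2) = 0.10322.
Δσ_z = 3×1760/(2π×6²) × 0.10322 = 23.343 × 0.10322 = 2.409 kPa

Δσ_z ≈ 2.41 kPa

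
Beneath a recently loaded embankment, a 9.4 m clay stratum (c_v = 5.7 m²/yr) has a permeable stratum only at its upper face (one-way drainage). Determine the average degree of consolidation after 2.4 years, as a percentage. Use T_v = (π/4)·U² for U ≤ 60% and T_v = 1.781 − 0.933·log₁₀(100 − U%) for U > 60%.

U ≈ 44.4 %

Drainage path length: H_d = H = 9.4 m (single drainage).
T_v = c_v·t/H_d² = 5.7×2.4/9.4² = 0.15482.
T_v = 0.15482 corresponds to the U ≤ 60% branch:
U = √(4T_v/π) = 0.444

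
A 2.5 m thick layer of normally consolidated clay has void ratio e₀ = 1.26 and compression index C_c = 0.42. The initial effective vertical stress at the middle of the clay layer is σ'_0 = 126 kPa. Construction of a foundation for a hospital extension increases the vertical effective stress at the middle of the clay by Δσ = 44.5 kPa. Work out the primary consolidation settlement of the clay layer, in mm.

Final effective stress: σ'_f = σ'_0 + Δσ = 126 + 44.5 = 170.5 kPa.
Normally consolidated clay, so the full stress increment lies on the virgin compression line:
S_c = C_c·H/(1+e₀)·log₁₀(σ'_f/σ'_0) = 0.42×2.5/(1+1.26)×log₁₀(170.5/126)
    = 0.4646 × 0.13135 = 0.06103 m

S_c ≈ 61 mm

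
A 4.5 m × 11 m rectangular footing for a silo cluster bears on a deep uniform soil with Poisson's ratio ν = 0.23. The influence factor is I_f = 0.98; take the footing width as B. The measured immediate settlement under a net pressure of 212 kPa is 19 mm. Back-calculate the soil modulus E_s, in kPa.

S_e = q·B·(1−ν²)/E_s · I_f  ⇒  E_s = q·B·(1−ν²)·I_f / S_e.
E_s = 212 × 4.5 × 0.9471 × 0.98 / 0.019 = 46600 kPa

E_s ≈ 46600 kPa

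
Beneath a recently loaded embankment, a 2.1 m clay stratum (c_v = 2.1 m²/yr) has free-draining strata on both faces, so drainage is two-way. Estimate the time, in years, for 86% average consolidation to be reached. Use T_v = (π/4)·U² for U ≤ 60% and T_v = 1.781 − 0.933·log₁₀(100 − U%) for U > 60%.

Drainage path length: H_d = H/2 = 1.05 m (double drainage).
U > 60%: T_v = 1.781 − 0.933·log₁₀(100 − 86) = 0.71166.
t = T_v·H_d²/c_v = 0.71166×1.05²/2.1 = 0.3736 years.

t ≈ 0.374 years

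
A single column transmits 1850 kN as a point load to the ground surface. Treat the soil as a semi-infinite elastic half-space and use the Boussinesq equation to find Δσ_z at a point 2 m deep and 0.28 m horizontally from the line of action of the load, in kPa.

Δσ_z ≈ 210 kPa

Boussinesq vertical stress below a point load on an elastic half-space:
Δσ_z = 3P/(2πz²) · [1 + (r/z)²]^(−5/2)
r/z = 0.28/2 = 0.14; [1+(r/z)²]^(−5/2) = 0.95263.
Δσ_z = 3×1850/(2π×2²) × 0.95263 = 220.83 × 0.95263 = 210.4 kPa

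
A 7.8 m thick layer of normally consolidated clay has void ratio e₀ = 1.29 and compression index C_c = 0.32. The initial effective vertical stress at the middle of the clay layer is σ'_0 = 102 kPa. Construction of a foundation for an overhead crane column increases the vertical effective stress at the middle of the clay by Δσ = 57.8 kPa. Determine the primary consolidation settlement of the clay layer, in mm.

Final effective stress: σ'_f = σ'_0 + Δσ = 102 + 57.8 = 159.8 kPa.
Normally consolidated clay, so the full stress increment lies on the virgin compression line:
S_c = C_c·H/(1+e₀)·log₁₀(σ'_f/σ'_0) = 0.32×7.8/(1+1.29)×log₁₀(159.8/102)
    = 1.09 × 0.19498 = 0.2125 m

S_c ≈ 213 mm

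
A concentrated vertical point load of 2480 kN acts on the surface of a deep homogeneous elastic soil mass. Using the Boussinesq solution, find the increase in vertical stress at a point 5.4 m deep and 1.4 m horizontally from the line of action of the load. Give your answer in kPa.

Boussinesq vertical stress below a point load on an elastic half-space:
Δσ_z = 3P/(2πz²) · [1 + (r/z)²]^(−5/2)
r/z = 1.4/5.4 = 0.25926; [1+(r/z)²]^(−5/2) = 0.8499.
Δσ_z = 3×2480/(2π×5.4²) × 0.8499 = 40.607 × 0.8499 = 34.51 kPa

Δσ_z ≈ 34.5 kPa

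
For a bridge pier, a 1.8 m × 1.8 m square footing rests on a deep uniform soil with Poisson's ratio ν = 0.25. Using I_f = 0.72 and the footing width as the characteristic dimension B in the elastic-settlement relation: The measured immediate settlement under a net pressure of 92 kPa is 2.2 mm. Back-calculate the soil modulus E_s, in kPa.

E_s ≈ 50800 kPa

S_e = q·B·(1−ν²)/E_s · I_f  ⇒  E_s = q·B·(1−ν²)·I_f / S_e.
E_s = 92 × 1.8 × 0.9375 × 0.72 / 0.0022 = 50810 kPa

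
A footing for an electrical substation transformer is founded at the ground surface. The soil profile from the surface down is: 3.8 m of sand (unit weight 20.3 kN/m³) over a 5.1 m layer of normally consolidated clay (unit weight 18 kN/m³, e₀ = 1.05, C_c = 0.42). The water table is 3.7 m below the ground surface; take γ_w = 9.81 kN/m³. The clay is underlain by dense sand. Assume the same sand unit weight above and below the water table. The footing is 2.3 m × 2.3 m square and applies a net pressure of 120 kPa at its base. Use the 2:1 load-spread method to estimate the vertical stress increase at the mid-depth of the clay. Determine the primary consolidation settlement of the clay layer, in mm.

S_c ≈ 38 mm

Mid-depth of clay below the ground surface: z = 3.8 + 5.1/2 = 6.35 m.
Total vertical stress at mid-clay: σ_v = 20.3×3.8 + 18×2.55 = 123.04 kPa.
Pore pressure: u = 9.81×(6.35 − 3.7) = 25.997 kPa.
Initial effective stress: σ'_0 = σ_v − u = 123.04 − 25.997 = 97.043 kPa.
Stress increase at mid-clay by the 2:1 spreading method:
Δσ = qBL/((B+z)(L+z)) = 120×2.3×2.3/((2.3+6.35)(2.3+6.35)) = 8.4841 kPa
Final effective stress: σ'_f = σ'_0 + Δσ = 97.043 + 8.4841 = 105.53 kPa.
Normally consolidated clay, so the full stress increment lies on the virgin compression line:
S_c = C_c·H/(1+e₀)·log₁₀(σ'_f/σ'_0) = 0.42×5.1/(1+1.05)×log₁₀(105.53/97.043)
    = 1.0449 × 0.036412 = 0.03805 m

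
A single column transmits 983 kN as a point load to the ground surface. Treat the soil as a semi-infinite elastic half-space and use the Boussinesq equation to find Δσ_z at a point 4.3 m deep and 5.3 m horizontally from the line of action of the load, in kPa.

Boussinesq vertical stress below a point load on an elastic half-space:
Δσ_z = 3P/(2πz²) · [1 + (r/z)²]^(−5/2)
r/z = 5.3/4.3 = 1.2326; [1+(r/z)²]^(−5/2) = 0.099276.
Δσ_z = 3×983/(2π×4.3²) × 0.099276 = 25.384 × 0.099276 = 2.52 kPa

Δσ_z ≈ 2.52 kPa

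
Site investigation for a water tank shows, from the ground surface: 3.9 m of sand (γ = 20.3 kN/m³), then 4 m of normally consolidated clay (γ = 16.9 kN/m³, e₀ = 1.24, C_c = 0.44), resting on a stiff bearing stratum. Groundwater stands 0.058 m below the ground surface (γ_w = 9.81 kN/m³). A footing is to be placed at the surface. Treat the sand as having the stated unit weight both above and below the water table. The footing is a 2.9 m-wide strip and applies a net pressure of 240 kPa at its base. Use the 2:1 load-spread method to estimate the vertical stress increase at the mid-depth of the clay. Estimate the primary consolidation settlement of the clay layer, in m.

Mid-depth of clay below the ground surface: z = 3.9 + 4/2 = 5.9 m.
Total vertical stress at mid-clay: σ_v = 20.3×3.9 + 16.9×2 = 112.97 kPa.
Pore pressure: u = 9.81×(5.9 − 0.058) = 57.31 kPa.
Initial effective stress: σ'_0 = σ_v − u = 112.97 − 57.31 = 55.66 kPa.
Stress increase at mid-clay by the 2:1 spreading method:
Δσ = qB/(B+z) = 240×2.9/(2.9+5.9) = 79.091 kPa
Final effective stress: σ'_f = σ'_0 + Δσ = 55.66 + 79.091 = 134.75 kPa.
Normally consolidated clay, so the full stress increment lies on the virgin compression line:
S_c = C_c·H/(1+e₀)·log₁₀(σ'_f/σ'_0) = 0.44×4/(1+1.24)×log₁₀(134.75/55.66)
    = 0.78571 × 0.38399 = 0.3017 m

S_c ≈ 0.302 m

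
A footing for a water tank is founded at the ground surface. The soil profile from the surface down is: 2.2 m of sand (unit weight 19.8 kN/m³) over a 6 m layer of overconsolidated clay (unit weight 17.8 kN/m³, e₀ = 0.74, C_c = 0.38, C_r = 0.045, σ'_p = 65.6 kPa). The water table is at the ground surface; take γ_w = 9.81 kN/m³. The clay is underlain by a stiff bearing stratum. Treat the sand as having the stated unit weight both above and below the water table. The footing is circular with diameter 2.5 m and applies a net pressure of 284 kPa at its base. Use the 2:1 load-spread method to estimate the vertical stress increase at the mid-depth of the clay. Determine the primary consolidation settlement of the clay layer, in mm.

S_c ≈ 107 mm

Mid-depth of clay below the ground surface: z = 2.2 + 6/2 = 5.2 m.
Total vertical stress at mid-clay: σ_v = 19.8×2.2 + 17.8×3 = 96.96 kPa.
Pore pressure: u = 9.81×(5.2 − 0) = 51.012 kPa.
Initial effective stress: σ'_0 = σ_v − u = 96.96 − 51.012 = 45.948 kPa.
Stress increase at mid-clay by the 2:1 spreading method:
Δσ ≈ qD²/(D+z)² = 284×2.5²/(2.5+5.2)² = 29.938 kPa
Final effective stress: σ'_f = 45.948 + 29.938 = 75.886 kPa.
σ'_f = 75.886 > σ'_p = 65.6 kPa, so the stress path crosses the preconsolidation pressure — recompression up to σ'_p, then virgin compression beyond:
S_c = H/(1+e₀)·[C_r·log₁₀(σ'_p/σ'_0) + C_c·log₁₀(σ'_f/σ'_p)]
    = 6/1.74 × [0.045×log₁₀(65.6/45.948) + 0.38×log₁₀(75.886/65.6)]
    = 3.4483 × [0.0069587 + 0.024038] = 0.1069 m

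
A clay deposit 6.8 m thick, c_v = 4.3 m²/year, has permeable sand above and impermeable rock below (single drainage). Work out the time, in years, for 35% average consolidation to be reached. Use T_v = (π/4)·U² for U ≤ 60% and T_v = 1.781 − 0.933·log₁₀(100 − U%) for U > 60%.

t ≈ 1.03 years

Drainage path length: H_d = H = 6.8 m (single drainage).
U ≤ 60%: T_v = (π/4)·U² = (π/4)×0.35² = 0.096211.
t = T_v·H_d²/c_v = 0.096211×6.8²/4.3 = 1.035 years.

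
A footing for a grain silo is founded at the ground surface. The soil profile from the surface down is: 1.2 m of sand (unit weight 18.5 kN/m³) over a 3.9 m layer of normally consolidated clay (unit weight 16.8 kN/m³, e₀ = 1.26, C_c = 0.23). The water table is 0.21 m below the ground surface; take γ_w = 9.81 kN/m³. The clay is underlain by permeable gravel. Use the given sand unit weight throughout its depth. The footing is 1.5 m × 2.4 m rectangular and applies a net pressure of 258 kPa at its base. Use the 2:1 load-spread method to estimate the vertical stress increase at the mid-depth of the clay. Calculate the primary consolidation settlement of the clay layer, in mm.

Mid-depth of clay below the ground surface: z = 1.2 + 3.9/2 = 3.15 m.
Total vertical stress at mid-clay: σ_v = 18.5×1.2 + 16.8×1.95 = 54.96 kPa.
Pore pressure: u = 9.81×(3.15 − 0.21) = 28.841 kPa.
Initial effective stress: σ'_0 = σ_v − u = 54.96 − 28.841 = 26.119 kPa.
Stress increase at mid-clay by the 2:1 spreading method:
Δσ = qBL/((B+z)(L+z)) = 258×1.5×2.4/((1.5+3.15)(2.4+3.15)) = 35.99 kPa
Final effective stress: σ'_f = σ'_0 + Δσ = 26.119 + 35.99 = 62.109 kPa.
Normally consolidated clay, so the full stress increment lies on the virgin compression line:
S_c = C_c·H/(1+e₀)·log₁₀(σ'_f/σ'_0) = 0.23×3.9/(1+1.26)×log₁₀(62.109/26.119)
    = 0.3969 × 0.3762 = 0.1493 m

S_c ≈ 149 mm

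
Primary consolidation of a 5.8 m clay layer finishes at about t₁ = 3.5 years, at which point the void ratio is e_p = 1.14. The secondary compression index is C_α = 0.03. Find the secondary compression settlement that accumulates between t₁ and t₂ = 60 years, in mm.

Secondary compression: S_s = C_α·H/(1+e_p)·log₁₀(t₂/t₁)
S_s = 0.03×5.8/(1+1.14)×log₁₀(60/3.5)
    = 0.08131 × 1.234 = 0.1003 m

S_s ≈ 100 mm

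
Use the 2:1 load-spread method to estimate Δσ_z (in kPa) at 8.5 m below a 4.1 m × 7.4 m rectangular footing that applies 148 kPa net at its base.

Δσ_z ≈ 22.4 kPa

By the 2:1 method the load spreads at 1 horizontal : 2 vertical, so at depth z the loaded area has grown by z in each plan dimension:
Δσ = qBL/((B+z)(L+z)) = 148×4.1×7.4/((4.1+8.5)(7.4+8.5)) = 22.413 kPa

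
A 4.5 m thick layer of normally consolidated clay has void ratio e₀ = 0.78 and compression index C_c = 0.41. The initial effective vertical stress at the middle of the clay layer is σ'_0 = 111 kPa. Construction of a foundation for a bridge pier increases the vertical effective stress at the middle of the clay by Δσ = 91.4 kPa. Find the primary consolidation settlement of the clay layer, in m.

S_c ≈ 0.27 m

Final effective stress: σ'_f = σ'_0 + Δσ = 111 + 91.4 = 202.4 kPa.
Normally consolidated clay, so the full stress increment lies on the virgin compression line:
S_c = C_c·H/(1+e₀)·log₁₀(σ'_f/σ'_0) = 0.41×4.5/(1+0.78)×log₁₀(202.4/111)
    = 1.0365 × 0.26089 = 0.2704 m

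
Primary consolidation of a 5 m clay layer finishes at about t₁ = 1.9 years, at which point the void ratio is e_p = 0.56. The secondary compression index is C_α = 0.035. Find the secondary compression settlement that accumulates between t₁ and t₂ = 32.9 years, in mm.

S_s ≈ 139 mm

Secondary compression: S_s = C_α·H/(1+e_p)·log₁₀(t₂/t₁)
S_s = 0.035×5/(1+0.56)×log₁₀(32.9/1.9)
    = 0.1122 × 1.238 = 0.1389 m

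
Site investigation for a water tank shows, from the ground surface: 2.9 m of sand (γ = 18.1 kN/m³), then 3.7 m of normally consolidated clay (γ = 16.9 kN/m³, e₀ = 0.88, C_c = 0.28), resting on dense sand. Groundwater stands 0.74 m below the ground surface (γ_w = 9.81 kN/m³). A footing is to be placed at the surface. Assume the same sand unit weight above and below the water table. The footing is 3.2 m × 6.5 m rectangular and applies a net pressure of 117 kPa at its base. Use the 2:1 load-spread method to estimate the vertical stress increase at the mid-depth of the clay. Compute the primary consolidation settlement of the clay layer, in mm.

Mid-depth of clay below the ground surface: z = 2.9 + 3.7/2 = 4.75 m.
Total vertical stress at mid-clay: σ_v = 18.1×2.9 + 16.9×1.85 = 83.755 kPa.
Pore pressure: u = 9.81×(4.75 − 0.74) = 39.338 kPa.
Initial effective stress: σ'_0 = σ_v − u = 83.755 − 39.338 = 44.417 kPa.
Stress increase at mid-clay by the 2:1 spreading method:
Δσ = qBL/((B+z)(L+z)) = 117×3.2×6.5/((3.2+4.75)(6.5+4.75)) = 27.21 kPa
Final effective stress: σ'_f = σ'_0 + Δσ = 44.417 + 27.21 = 71.627 kPa.
Normally consolidated clay, so the full stress increment lies on the virgin compression line:
S_c = C_c·H/(1+e₀)·log₁₀(σ'_f/σ'_0) = 0.28×3.7/(1+0.88)×log₁₀(71.627/44.417)
    = 0.55106 × 0.20753 = 0.1144 m

S_c ≈ 114 mm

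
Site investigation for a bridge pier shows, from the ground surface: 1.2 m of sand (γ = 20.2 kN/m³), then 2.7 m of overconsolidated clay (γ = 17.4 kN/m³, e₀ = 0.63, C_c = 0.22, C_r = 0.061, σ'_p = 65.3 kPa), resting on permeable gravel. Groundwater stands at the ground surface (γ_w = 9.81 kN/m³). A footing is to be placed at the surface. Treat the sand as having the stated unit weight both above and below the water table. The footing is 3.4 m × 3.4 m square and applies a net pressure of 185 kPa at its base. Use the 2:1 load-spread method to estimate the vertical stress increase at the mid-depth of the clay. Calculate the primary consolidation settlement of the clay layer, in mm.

Mid-depth of clay below the ground surface: z = 1.2 + 2.7/2 = 2.55 m.
Total vertical stress at mid-clay: σ_v = 20.2×1.2 + 17.4×1.35 = 47.73 kPa.
Pore pressure: u = 9.81×(2.55 − 0) = 25.015 kPa.
Initial effective stress: σ'_0 = σ_v − u = 47.73 − 25.015 = 22.715 kPa.
Stress increase at mid-clay by the 2:1 spreading method:
Δσ = qBL/((B+z)(L+z)) = 185×3.4×3.4/((3.4+2.55)(3.4+2.55)) = 60.408 kPa
Final effective stress: σ'_f = 22.715 + 60.408 = 83.123 kPa.
σ'_f = 83.123 > σ'_p = 65.3 kPa, so the stress path crosses the preconsolidation pressure — recompression up to σ'_p, then virgin compression beyond:
S_c = H/(1+e₀)·[C_r·log₁₀(σ'_p/σ'_0) + C_c·log₁₀(σ'_f/σ'_p)]
    = 2.7/1.63 × [0.061×log₁₀(65.3/22.715) + 0.22×log₁₀(83.123/65.3)]
    = 1.6564 × [0.027975 + 0.023058] = 0.08453 m

S_c ≈ 84.5 mm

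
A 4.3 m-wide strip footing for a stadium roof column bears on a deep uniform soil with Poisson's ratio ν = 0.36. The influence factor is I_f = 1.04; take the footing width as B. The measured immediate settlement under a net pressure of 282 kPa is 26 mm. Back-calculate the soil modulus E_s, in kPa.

E_s ≈ 42200 kPa

S_e = q·B·(1−ν²)/E_s · I_f  ⇒  E_s = q·B·(1−ν²)·I_f / S_e.
E_s = 282 × 4.3 × 0.8704 × 1.04 / 0.026 = 42220 kPa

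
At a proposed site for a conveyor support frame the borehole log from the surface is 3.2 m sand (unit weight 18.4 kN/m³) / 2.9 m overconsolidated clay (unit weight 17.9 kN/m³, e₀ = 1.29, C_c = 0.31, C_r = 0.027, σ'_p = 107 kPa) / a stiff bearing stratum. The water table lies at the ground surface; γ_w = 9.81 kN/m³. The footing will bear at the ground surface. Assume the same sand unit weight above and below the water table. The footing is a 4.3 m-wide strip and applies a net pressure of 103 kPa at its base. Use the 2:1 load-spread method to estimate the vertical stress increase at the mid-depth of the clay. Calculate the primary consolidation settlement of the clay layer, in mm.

S_c ≈ 12.1 mm

Mid-depth of clay below the ground surface: z = 3.2 + 2.9/2 = 4.65 m.
Total vertical stress at mid-clay: σ_v = 18.4×3.2 + 17.9×1.45 = 84.835 kPa.
Pore pressure: u = 9.81×(4.65 − 0) = 45.617 kPa.
Initial effective stress: σ'_0 = σ_v − u = 84.835 − 45.617 = 39.218 kPa.
Stress increase at mid-clay by the 2:1 spreading method:
Δσ = qB/(B+z) = 103×4.3/(4.3+4.65) = 49.486 kPa
Final effective stress: σ'_f = 39.218 + 49.486 = 88.704 kPa.
σ'_f = 88.704 ≤ σ'_p = 107 kPa, so the clay remains overconsolidated and only the recompression index applies:
S_c = C_r·H/(1+e₀)·log₁₀(σ'_f/σ'_0) = 0.027×2.9/2.29×log₁₀(88.704/39.218)
    = 0.034193 × 0.35446 = 0.01212 m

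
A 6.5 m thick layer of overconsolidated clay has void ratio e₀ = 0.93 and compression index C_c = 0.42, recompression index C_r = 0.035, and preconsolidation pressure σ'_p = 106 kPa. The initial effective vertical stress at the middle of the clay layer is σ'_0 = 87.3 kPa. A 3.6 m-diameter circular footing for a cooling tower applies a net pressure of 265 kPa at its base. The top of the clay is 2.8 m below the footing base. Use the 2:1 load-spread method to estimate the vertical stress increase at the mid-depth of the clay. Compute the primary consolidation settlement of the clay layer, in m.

S_c ≈ 0.107 m

Mid-depth of clay below the footing base: z = 2.8 + 6.5/2 = 6.05 m.
Stress increase at mid-clay by the 2:1 spreading method:
Δσ ≈ qD²/(D+z)² = 265×3.6²/(3.6+6.05)² = 36.88 kPa
Final effective stress: σ'_f = 87.3 + 36.88 = 124.18 kPa.
σ'_f = 124.18 > σ'_p = 106 kPa, so the stress path crosses the preconsolidation pressure — recompression up to σ'_p, then virgin compression beyond:
S_c = H/(1+e₀)·[C_r·log₁₀(σ'_p/σ'_0) + C_c·log₁₀(σ'_f/σ'_p)]
    = 6.5/1.93 × [0.035×log₁₀(106/87.3) + 0.42×log₁₀(124.18/106)]
    = 3.3679 × [0.0029502 + 0.028873] = 0.1072 m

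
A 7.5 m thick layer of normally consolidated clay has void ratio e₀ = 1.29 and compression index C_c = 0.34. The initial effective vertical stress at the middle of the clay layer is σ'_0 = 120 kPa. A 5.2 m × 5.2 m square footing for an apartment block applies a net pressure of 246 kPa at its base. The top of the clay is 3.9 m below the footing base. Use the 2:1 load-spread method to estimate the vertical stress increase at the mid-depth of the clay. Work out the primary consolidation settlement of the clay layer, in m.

S_c ≈ 0.14 m

Mid-depth of clay below the footing base: z = 3.9 + 7.5/2 = 7.65 m.
Stress increase at mid-clay by the 2:1 spreading method:
Δσ = qBL/((B+z)(L+z)) = 246×5.2×5.2/((5.2+7.65)(5.2+7.65)) = 40.284 kPa
Final effective stress: σ'_f = σ'_0 + Δσ = 120 + 40.284 = 160.28 kPa.
Normally consolidated clay, so the full stress increment lies on the virgin compression line:
S_c = C_c·H/(1+e₀)·log₁₀(σ'_f/σ'_0) = 0.34×7.5/(1+1.29)×log₁₀(160.28/120)
    = 1.1135 × 0.1257 = 0.14 m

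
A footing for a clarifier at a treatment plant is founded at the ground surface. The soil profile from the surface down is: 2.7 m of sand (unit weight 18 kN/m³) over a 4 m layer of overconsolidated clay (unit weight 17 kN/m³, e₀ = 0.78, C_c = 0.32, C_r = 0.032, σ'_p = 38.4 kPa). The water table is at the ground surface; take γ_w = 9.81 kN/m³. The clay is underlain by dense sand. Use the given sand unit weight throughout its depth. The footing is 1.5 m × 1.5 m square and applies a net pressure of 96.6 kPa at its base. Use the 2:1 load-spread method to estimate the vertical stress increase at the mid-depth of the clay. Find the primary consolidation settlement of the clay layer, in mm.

Mid-depth of clay below the ground surface: z = 2.7 + 4/2 = 4.7 m.
Total vertical stress at mid-clay: σ_v = 18×2.7 + 17×2 = 82.6 kPa.
Pore pressure: u = 9.81×(4.7 − 0) = 46.107 kPa.
Initial effective stress: σ'_0 = σ_v − u = 82.6 − 46.107 = 36.493 kPa.
Stress increase at mid-clay by the 2:1 spreading method:
Δσ = qBL/((B+z)(L+z)) = 96.6×1.5×1.5/((1.5+4.7)(1.5+4.7)) = 5.6543 kPa
Final effective stress: σ'_f = 36.493 + 5.6543 = 42.147 kPa.
σ'_f = 42.147 > σ'_p = 38.4 kPa, so the stress path crosses the preconsolidation pressure — recompression up to σ'_p, then virgin compression beyond:
S_c = H/(1+e₀)·[C_r·log₁₀(σ'_p/σ'_0) + C_c·log₁₀(σ'_f/σ'_p)]
    = 4/1.78 × [0.032×log₁₀(38.4/36.493) + 0.32×log₁₀(42.147/38.4)]
    = 2.2472 × [0.00070789 + 0.012939] = 0.03067 m

S_c ≈ 30.7 mm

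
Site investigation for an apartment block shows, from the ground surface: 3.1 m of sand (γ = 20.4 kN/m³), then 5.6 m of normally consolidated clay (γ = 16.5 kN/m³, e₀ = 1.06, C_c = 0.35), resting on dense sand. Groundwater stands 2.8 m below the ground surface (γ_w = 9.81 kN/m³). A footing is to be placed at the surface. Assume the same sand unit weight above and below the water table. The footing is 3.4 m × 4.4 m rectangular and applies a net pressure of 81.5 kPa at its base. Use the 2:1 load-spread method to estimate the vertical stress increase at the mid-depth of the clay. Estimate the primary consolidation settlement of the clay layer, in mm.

S_c ≈ 61.7 mm

Mid-depth of clay below the ground surface: z = 3.1 + 5.6/2 = 5.9 m.
Total vertical stress at mid-clay: σ_v = 20.4×3.1 + 16.5×2.8 = 109.44 kPa.
Pore pressure: u = 9.81×(5.9 − 2.8) = 30.411 kPa.
Initial effective stress: σ'_0 = σ_v − u = 109.44 − 30.411 = 79.029 kPa.
Stress increase at mid-clay by the 2:1 spreading method:
Δσ = qBL/((B+z)(L+z)) = 81.5×3.4×4.4/((3.4+5.9)(4.4+5.9)) = 12.728 kPa
Final effective stress: σ'_f = σ'_0 + Δσ = 79.029 + 12.728 = 91.757 kPa.
Normally consolidated clay, so the full stress increment lies on the virgin compression line:
S_c = C_c·H/(1+e₀)·log₁₀(σ'_f/σ'_0) = 0.35×5.6/(1+1.06)×log₁₀(91.757/79.029)
    = 0.95146 × 0.064853 = 0.06171 m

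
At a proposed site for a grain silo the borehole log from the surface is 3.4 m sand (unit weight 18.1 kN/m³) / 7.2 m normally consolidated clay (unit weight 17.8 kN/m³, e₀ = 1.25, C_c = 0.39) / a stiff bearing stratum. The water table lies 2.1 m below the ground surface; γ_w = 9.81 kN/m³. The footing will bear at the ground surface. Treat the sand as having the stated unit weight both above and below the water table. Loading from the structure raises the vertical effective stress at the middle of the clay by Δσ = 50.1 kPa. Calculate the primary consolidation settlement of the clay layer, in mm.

Mid-depth of clay below the ground surface: z = 3.4 + 7.2/2 = 7 m.
Total vertical stress at mid-clay: σ_v = 18.1×3.4 + 17.8×3.6 = 125.62 kPa.
Pore pressure: u = 9.81×(7 − 2.1) = 48.069 kPa.
Initial effective stress: σ'_0 = σ_v − u = 125.62 − 48.069 = 77.551 kPa.
Final effective stress: σ'_f = σ'_0 + Δσ = 77.551 + 50.1 = 127.65 kPa.
Normally consolidated clay, so the full stress increment lies on the virgin compression line:
S_c = C_c·H/(1+e₀)·log₁₀(σ'_f/σ'_0) = 0.39×7.2/(1+1.25)×log₁₀(127.65/77.551)
    = 1.248 × 0.21643 = 0.2701 m

S_c ≈ 270 mm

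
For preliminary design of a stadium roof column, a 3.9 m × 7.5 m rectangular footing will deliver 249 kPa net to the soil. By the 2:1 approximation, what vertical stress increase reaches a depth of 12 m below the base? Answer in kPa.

By the 2:1 method the load spreads at 1 horizontal : 2 vertical, so at depth z the loaded area has grown by z in each plan dimension:
Δσ = qBL/((B+z)(L+z)) = 249×3.9×7.5/((3.9+12)(7.5+12)) = 23.491 kPa

Δσ_z ≈ 23.5 kPa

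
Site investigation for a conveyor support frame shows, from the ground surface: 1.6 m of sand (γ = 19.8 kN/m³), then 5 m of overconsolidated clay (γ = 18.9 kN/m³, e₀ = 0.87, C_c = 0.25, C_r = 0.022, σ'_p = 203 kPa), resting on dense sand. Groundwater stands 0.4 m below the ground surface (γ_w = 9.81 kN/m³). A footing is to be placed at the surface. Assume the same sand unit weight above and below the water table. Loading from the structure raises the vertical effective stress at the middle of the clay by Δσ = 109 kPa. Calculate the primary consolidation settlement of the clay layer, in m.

Mid-depth of clay below the ground surface: z = 1.6 + 5/2 = 4.1 m.
Total vertical stress at mid-clay: σ_v = 19.8×1.6 + 18.9×2.5 = 78.93 kPa.
Pore pressure: u = 9.81×(4.1 − 0.4) = 36.297 kPa.
Initial effective stress: σ'_0 = σ_v − u = 78.93 − 36.297 = 42.633 kPa.
Final effective stress: σ'_f = 42.633 + 109 = 151.63 kPa.
σ'_f = 151.63 ≤ σ'_p = 203 kPa, so the clay remains overconsolidated and only the recompression index applies:
S_c = C_r·H/(1+e₀)·log₁₀(σ'_f/σ'_0) = 0.022×5/1.87×log₁₀(151.63/42.633)
    = 0.058824 × 0.55104 = 0.03241 m

S_c ≈ 0.0324 m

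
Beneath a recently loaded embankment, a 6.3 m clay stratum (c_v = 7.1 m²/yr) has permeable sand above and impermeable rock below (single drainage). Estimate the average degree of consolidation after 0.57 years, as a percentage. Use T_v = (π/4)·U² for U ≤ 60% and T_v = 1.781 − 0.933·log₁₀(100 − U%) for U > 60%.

U ≈ 36 %

Drainage path length: H_d = H = 6.3 m (single drainage).
T_v = c_v·t/H_d² = 7.1×0.57/6.3² = 0.10197.
T_v = 0.10197 corresponds to the U ≤ 60% branch:
U = √(4T_v/π) = 0.3603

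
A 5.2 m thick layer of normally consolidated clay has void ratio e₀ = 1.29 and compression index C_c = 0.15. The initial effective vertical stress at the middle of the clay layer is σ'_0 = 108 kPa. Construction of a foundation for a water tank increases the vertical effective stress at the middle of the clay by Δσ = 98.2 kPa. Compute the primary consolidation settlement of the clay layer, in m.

Final effective stress: σ'_f = σ'_0 + Δσ = 108 + 98.2 = 206.2 kPa.
Normally consolidated clay, so the full stress increment lies on the virgin compression line:
S_c = C_c·H/(1+e₀)·log₁₀(σ'_f/σ'_0) = 0.15×5.2/(1+1.29)×log₁₀(206.2/108)
    = 0.34061 × 0.28086 = 0.09566 m

S_c ≈ 0.0957 m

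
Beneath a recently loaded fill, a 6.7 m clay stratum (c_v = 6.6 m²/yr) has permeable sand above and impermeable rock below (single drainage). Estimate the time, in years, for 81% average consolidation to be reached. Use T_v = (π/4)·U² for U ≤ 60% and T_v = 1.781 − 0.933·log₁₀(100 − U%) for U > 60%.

Drainage path length: H_d = H = 6.7 m (single drainage).
U > 60%: T_v = 1.781 − 0.933·log₁₀(100 − 81) = 0.58792.
t = T_v·H_d²/c_v = 0.58792×6.7²/6.6 = 3.999 years.

t ≈ 4 years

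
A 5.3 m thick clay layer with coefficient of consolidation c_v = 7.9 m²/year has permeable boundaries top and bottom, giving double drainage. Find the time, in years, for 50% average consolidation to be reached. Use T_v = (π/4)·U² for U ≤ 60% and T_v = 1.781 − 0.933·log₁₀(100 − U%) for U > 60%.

t ≈ 0.175 years

Drainage path length: H_d = H/2 = 2.65 m (double drainage).
U ≤ 60%: T_v = (π/4)·U² = (π/4)×0.5² = 0.19635.
t = T_v·H_d²/c_v = 0.19635×2.65²/7.9 = 0.1745 years.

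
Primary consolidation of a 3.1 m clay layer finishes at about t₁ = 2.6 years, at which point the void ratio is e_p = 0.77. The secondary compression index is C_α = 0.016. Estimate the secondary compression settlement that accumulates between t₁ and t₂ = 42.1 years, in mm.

S_s ≈ 33.9 mm

Secondary compression: S_s = C_α·H/(1+e_p)·log₁₀(t₂/t₁)
S_s = 0.016×3.1/(1+0.77)×log₁₀(42.1/2.6)
    = 0.02802 × 1.209 = 0.03389 m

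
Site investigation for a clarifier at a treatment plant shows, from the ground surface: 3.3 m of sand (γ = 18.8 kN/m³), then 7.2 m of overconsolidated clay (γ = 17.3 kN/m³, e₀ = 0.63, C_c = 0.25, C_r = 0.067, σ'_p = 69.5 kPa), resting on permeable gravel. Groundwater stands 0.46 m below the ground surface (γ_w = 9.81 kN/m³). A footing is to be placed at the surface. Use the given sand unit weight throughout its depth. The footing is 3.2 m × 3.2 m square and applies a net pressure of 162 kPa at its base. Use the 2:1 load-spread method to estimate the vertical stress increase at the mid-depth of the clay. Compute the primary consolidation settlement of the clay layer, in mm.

S_c ≈ 68.1 mm

Mid-depth of clay below the ground surface: z = 3.3 + 7.2/2 = 6.9 m.
Total vertical stress at mid-clay: σ_v = 18.8×3.3 + 17.3×3.6 = 124.32 kPa.
Pore pressure: u = 9.81×(6.9 − 0.46) = 63.176 kPa.
Initial effective stress: σ'_0 = σ_v − u = 124.32 − 63.176 = 61.144 kPa.
Stress increase at mid-clay by the 2:1 spreading method:
Δσ = qBL/((B+z)(L+z)) = 162×3.2×3.2/((3.2+6.9)(3.2+6.9)) = 16.262 kPa
Final effective stress: σ'_f = 61.144 + 16.262 = 77.406 kPa.
σ'_f = 77.406 > σ'_p = 69.5 kPa, so the stress path crosses the preconsolidation pressure — recompression up to σ'_p, then virgin compression beyond:
S_c = H/(1+e₀)·[C_r·log₁₀(σ'_p/σ'_0) + C_c·log₁₀(σ'_f/σ'_p)]
    = 7.2/1.63 × [0.067×log₁₀(69.5/61.144) + 0.25×log₁₀(77.406/69.5)]
    = 4.4172 × [0.0037273 + 0.011697] = 0.06813 m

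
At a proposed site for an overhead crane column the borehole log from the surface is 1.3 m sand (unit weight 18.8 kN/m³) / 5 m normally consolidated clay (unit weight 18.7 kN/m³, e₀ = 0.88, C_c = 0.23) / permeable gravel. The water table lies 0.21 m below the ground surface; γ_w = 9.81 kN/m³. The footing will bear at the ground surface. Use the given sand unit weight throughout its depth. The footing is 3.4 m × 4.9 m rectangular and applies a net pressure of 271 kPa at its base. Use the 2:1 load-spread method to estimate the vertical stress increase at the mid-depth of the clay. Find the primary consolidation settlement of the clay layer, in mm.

Mid-depth of clay below the ground surface: z = 1.3 + 5/2 = 3.8 m.
Total vertical stress at mid-clay: σ_v = 18.8×1.3 + 18.7×2.5 = 71.19 kPa.
Pore pressure: u = 9.81×(3.8 − 0.21) = 35.218 kPa.
Initial effective stress: σ'_0 = σ_v − u = 71.19 − 35.218 = 35.972 kPa.
Stress increase at mid-clay by the 2:1 spreading method:
Δσ = qBL/((B+z)(L+z)) = 271×3.4×4.9/((3.4+3.8)(4.9+3.8)) = 72.076 kPa
Final effective stress: σ'_f = σ'_0 + Δσ = 35.972 + 72.076 = 108.05 kPa.
Normally consolidated clay, so the full stress increment lies on the virgin compression line:
S_c = C_c·H/(1+e₀)·log₁₀(σ'_f/σ'_0) = 0.23×5/(1+0.88)×log₁₀(108.05/35.972)
    = 0.6117 × 0.47766 = 0.2922 m

S_c ≈ 292 mm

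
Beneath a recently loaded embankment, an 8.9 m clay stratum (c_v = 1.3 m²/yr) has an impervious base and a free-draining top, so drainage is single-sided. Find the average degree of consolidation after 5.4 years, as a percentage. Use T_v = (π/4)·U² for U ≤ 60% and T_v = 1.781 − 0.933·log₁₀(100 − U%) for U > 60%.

U ≈ 33.6 %

Drainage path length: H_d = H = 8.9 m (single drainage).
T_v = c_v·t/H_d² = 1.3×5.4/8.9² = 0.088625.
T_v = 0.088625 corresponds to the U ≤ 60% branch:
U = √(4T_v/π) = 0.3359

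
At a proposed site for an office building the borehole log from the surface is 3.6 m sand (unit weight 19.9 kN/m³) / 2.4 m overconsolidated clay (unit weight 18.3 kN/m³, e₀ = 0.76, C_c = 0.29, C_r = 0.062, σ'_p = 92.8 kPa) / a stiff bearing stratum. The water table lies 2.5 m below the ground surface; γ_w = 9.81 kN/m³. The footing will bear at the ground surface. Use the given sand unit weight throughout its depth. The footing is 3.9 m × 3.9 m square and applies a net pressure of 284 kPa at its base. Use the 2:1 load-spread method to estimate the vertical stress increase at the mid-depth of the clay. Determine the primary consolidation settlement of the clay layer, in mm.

S_c ≈ 65.2 mm

Mid-depth of clay below the ground surface: z = 3.6 + 2.4/2 = 4.8 m.
Total vertical stress at mid-clay: σ_v = 19.9×3.6 + 18.3×1.2 = 93.6 kPa.
Pore pressure: u = 9.81×(4.8 − 2.5) = 22.563 kPa.
Initial effective stress: σ'_0 = σ_v − u = 93.6 − 22.563 = 71.037 kPa.
Stress increase at mid-clay by the 2:1 spreading method:
Δσ = qBL/((B+z)(L+z)) = 284×3.9×3.9/((3.9+4.8)(3.9+4.8)) = 57.07 kPa
Final effective stress: σ'_f = 71.037 + 57.07 = 128.11 kPa.
σ'_f = 128.11 > σ'_p = 92.8 kPa, so the stress path crosses the preconsolidation pressure — recompression up to σ'_p, then virgin compression beyond:
S_c = H/(1+e₀)·[C_r·log₁₀(σ'_p/σ'_0) + C_c·log₁₀(σ'_f/σ'_p)]
    = 2.4/1.76 × [0.062×log₁₀(92.8/71.037) + 0.29×log₁₀(128.11/92.8)]
    = 1.3636 × [0.0071959 + 0.04061] = 0.06519 m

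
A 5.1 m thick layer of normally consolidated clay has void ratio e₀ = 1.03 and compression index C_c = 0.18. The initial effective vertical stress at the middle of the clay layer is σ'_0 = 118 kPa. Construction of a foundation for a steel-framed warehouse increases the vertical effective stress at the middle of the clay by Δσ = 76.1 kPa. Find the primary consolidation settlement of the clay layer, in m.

S_c ≈ 0.0977 m

Final effective stress: σ'_f = σ'_0 + Δσ = 118 + 76.1 = 194.1 kPa.
Normally consolidated clay, so the full stress increment lies on the virgin compression line:
S_c = C_c·H/(1+e₀)·log₁₀(σ'_f/σ'_0) = 0.18×5.1/(1+1.03)×log₁₀(194.1/118)
    = 0.45222 × 0.21614 = 0.09774 m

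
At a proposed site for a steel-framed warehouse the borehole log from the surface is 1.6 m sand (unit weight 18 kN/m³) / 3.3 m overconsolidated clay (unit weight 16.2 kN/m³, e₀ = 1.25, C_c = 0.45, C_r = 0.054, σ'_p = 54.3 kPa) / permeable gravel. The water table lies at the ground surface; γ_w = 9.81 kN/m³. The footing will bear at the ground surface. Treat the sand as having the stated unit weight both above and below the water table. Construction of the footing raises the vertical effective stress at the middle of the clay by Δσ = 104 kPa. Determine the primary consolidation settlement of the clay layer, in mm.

S_c ≈ 274 mm

Mid-depth of clay below the ground surface: z = 1.6 + 3.3/2 = 3.25 m.
Total vertical stress at mid-clay: σ_v = 18×1.6 + 16.2×1.65 = 55.53 kPa.
Pore pressure: u = 9.81×(3.25 − 0) = 31.883 kPa.
Initial effective stress: σ'_0 = σ_v − u = 55.53 − 31.883 = 23.647 kPa.
Final effective stress: σ'_f = 23.647 + 104 = 127.65 kPa.
σ'_f = 127.65 > σ'_p = 54.3 kPa, so the stress path crosses the preconsolidation pressure — recompression up to σ'_p, then virgin compression beyond:
S_c = H/(1+e₀)·[C_r·log₁₀(σ'_p/σ'_0) + C_c·log₁₀(σ'_f/σ'_p)]
    = 3.3/2.25 × [0.054×log₁₀(54.3/23.647) + 0.45×log₁₀(127.65/54.3)]
    = 1.4667 × [0.019495 + 0.16705] = 0.2736 m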